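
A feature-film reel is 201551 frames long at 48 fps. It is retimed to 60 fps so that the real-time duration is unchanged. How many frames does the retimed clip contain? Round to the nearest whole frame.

Frames at target rate = 201551 × (60) / (48) = 1007755/4 ≈ 251938.750.
Nearest whole frame: 251939.

251939 frames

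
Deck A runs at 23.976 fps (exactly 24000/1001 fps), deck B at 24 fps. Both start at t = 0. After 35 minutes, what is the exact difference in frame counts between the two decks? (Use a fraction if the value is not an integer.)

35 min = 2100 s.
A emits 24000/1001 × 2100 = 7200000/143 frames; B emits 24 × 2100 = 50400.
Difference = 7200/143 frames (≈ 50.3497); B is ahead of A.

7200/143 frames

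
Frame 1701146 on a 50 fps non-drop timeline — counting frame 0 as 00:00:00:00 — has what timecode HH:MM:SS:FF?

09:27:02:46

1701146 ÷ 50 = 34022 full seconds, remainder 46 frames.
34022 s = 9 h 27 min 2 s.
Timecode: 09:27:02:46.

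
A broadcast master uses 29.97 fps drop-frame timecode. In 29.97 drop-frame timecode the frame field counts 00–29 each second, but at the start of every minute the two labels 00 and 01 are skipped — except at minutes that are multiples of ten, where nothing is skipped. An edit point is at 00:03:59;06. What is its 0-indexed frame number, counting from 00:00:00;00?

7170

Complete 10-minute blocks: 0, each 17982 frames → 0.
Remaining 3 whole minutes in the current block: 1800 + 2 × 1798 = 5396 frames.
Within the current minute: 59 × 30 + 6 − 2 = 1774 (labels ;00/;01 skipped at this minute). Total = 0 + 5396 + 1774 = 7170.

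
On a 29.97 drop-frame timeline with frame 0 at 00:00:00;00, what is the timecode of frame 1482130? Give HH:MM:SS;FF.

Ten DF minutes hold 17982 frames, so frame 1482130 lies in block 82 (frames 1474524–1492505) with 7606 frames into that block.
The block's first minute is 1800 frames and the rest 1798 each; 7606 frames reaches minute 4, so 82 × 18 + 4 × 2 = 1484 labels have been skipped so far.
Adding those back, label number 1482130 + 1484 = 1483614 at 30 labels/s is 49453 s + 24 f = 13 h 44 min 13 s frame 24, i.e. 13:44:13;24.

13:44:13;24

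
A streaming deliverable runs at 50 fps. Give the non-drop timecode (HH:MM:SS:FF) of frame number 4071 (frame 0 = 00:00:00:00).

4071 ÷ 50 = 81 full seconds, remainder 21 frames.
81 s = 0 h 1 min 21 s.
Timecode: 00:01:21:21.

00:01:21:21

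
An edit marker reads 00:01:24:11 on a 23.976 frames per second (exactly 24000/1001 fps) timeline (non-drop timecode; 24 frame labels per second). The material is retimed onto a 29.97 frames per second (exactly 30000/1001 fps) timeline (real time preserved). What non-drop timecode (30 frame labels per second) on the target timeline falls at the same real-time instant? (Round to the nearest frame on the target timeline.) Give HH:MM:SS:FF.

Source frame index: (0×3600 + 1×60 + 24) × 24 + 11 = 2027.
Real time: 2027 / (24000/1001) = 2029027/24000 s.
Target frame: (2029027/24000) × (30000/1001) = 10135/4 ≈ 2533.750 → 2534.
At 30 labels/s: frame 2534 → 00:01:24:14.

00:01:24:14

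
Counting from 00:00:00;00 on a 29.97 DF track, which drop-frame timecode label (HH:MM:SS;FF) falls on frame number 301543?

Ten DF minutes hold 17982 frames, so frame 301543 lies in block 16 (frames 287712–305693) with 13831 frames into that block.
The block's first minute is 1800 frames and the rest 1798 each; 13831 frames reaches minute 7, so 16 × 18 + 7 × 2 = 302 labels have been skipped so far.
Adding those back, label number 301543 + 302 = 301845 at 30 labels/s is 10061 s + 15 f = 2 h 47 min 41 s frame 15, i.e. 02:47:41;15.

02:47:41;15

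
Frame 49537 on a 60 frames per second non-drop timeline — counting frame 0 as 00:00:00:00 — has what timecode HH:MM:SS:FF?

49537 ÷ 60 = 825 full seconds, remainder 37 frames.
825 s = 0 h 13 min 45 s.
Timecode: 00:13:45:37.

00:13:45:37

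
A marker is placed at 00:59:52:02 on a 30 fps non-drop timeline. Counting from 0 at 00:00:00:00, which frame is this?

107762

Total seconds to the label: (0 × 3600 + 59 × 60 + 52) = 3592.
Frame index = 3592 × 30 + 2 = 107762.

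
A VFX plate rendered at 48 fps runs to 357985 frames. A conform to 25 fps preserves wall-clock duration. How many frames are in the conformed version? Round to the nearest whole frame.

Frames at target rate = 357985 × (25) / (48) = 8949625/48 ≈ 186450.521.
Nearest whole frame: 186451.

186451 frames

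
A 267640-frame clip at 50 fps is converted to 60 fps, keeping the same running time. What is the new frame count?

321168 frames

Target frames = source frames × (target rate / source rate) = 267640 × (60)/(50) = 267640 × 6/5 = 321168.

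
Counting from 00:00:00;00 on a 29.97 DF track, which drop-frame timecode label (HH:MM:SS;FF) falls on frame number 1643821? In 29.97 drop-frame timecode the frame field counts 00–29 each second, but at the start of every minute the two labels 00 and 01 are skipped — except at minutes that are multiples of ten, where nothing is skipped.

Each 10-minute DF block holds 10 × 60 × 30 − 9 × 2 = 17982 frames. 1643821 ÷ 17982 → 91 full blocks, remainder 7459.
Within the partial block the first minute is 1800 frames and each further minute 1798, so 4 further minute boundaries passed. Total skipped labels = 18 × 91 + 2 × 4 = 1646.
Non-drop label index = 1643821 + 1646 = 1645467; at 30 labels/s that is 15:14:08:27, i.e. DF 15:14:08;27.

15:14:08;27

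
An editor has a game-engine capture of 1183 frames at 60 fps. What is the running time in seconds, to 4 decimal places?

Running time = 1183 × 1/60 = 1183/60 s ≈ 19.7167 s.

19.7167 seconds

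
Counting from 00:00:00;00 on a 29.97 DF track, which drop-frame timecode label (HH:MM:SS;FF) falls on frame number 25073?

Ten DF minutes hold 17982 frames, so frame 25073 lies in block 1 (frames 17982–35963) with 7091 frames into that block.
The block's first minute is 1800 frames and the rest 1798 each; 7091 frames reaches minute 3, so 1 × 18 + 3 × 2 = 24 labels have been skipped so far.
Adding those back, label number 25073 + 24 = 25097 at 30 labels/s is 836 s + 17 f = 0 h 13 min 56 s frame 17, i.e. 00:13:56;17.

00:13:56;17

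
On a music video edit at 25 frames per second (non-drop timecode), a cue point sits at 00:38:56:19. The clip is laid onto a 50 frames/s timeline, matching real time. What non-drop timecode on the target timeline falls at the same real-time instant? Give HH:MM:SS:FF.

Source frame index: (0×3600 + 38×60 + 56) × 25 + 19 = 58419.
Real time: 58419 / (25) = 58419/25 s.
Target frame: (58419/25) × (50) = 116838.
At 50 labels/s: frame 116838 → 00:38:56:38.

00:38:56:38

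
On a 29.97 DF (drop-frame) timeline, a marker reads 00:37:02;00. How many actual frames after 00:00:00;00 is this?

66592

Complete 10-minute blocks: 3, each 17982 frames → 53946.
Remaining 7 whole minutes in the current block: 1800 + 6 × 1798 = 12588 frames.
Within the current minute: 2 × 30 + 0 − 2 = 58 (labels ;00/;01 skipped at this minute). Total = 53946 + 12588 + 58 = 66592.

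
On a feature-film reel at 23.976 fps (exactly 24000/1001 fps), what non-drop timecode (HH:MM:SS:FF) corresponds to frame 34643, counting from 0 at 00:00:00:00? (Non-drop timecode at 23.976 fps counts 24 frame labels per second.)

00:24:03:11

34643 ÷ 24 = 1443 full seconds, remainder 11 frames.
1443 s = 0 h 24 min 3 s.
Timecode: 00:24:03:11.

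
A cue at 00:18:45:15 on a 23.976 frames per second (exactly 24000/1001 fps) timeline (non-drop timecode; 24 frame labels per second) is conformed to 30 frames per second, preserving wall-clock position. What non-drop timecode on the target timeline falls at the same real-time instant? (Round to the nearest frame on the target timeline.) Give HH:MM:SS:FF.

Source frame index: (0×3600 + 18×60 + 45) × 24 + 15 = 27015.
Real time: 27015 / (24000/1001) = 1802801/1600 s.
Target frame: (1802801/1600) × (30) = 5408403/160 ≈ 33802.519 → 33803.
At 30 labels/s: frame 33803 → 00:18:46:23.

00:18:46:23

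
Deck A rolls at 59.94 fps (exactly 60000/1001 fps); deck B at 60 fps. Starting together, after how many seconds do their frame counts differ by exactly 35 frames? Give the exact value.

7007/12 seconds

The gap grows by |60 − 60000/1001| = 60/1001 frames per second.
Time for a 35-frame gap: 35 ÷ (60/1001) = 7007/12 s.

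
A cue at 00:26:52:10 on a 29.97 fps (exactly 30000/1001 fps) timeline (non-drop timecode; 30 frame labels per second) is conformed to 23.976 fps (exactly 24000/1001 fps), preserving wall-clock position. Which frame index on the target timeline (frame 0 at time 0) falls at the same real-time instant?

frame 38696

Source frame index: (0×3600 + 26×60 + 52) × 30 + 10 = 48370.
Real time: 48370 / (30000/1001) = 4841837/3000 s.
Target frame: (4841837/3000) × (24000/1001) = 38696.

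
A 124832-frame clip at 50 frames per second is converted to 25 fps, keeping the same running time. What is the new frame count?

Frames at target rate = 124832 × (25) / (50) = 62416.

62416 frames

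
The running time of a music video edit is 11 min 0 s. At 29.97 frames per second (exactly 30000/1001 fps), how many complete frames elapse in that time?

19780 frames

11 min 0 s = 660 s.
Frames = 660 × 30000/1001 = 1800000/91 ≈ 19780.2198.
Complete frames: 19780.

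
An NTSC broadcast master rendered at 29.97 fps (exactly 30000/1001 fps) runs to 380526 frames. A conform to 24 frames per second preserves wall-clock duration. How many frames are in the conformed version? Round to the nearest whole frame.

304725 frames

Frames at target rate = 380526 × (24) / (30000/1001) = 190453263/625 ≈ 304725.221.
Nearest whole frame: 304725.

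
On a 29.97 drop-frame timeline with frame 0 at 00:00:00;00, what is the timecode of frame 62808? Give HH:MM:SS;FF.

00:34:55;20

Each 10-minute DF block holds 10 × 60 × 30 − 9 × 2 = 17982 frames. 62808 ÷ 17982 → 3 full blocks, remainder 8862.
Within the partial block the first minute is 1800 frames and each further minute 1798, so 4 further minute boundaries passed. Total skipped labels = 18 × 3 + 2 × 4 = 62.
Non-drop label index = 62808 + 62 = 62870; at 30 labels/s that is 00:34:55:20, i.e. DF 00:34:55;20.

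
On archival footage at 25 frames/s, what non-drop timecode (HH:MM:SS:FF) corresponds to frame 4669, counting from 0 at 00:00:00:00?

4669 ÷ 25 = 186 full seconds, remainder 19 frames.
186 s = 0 h 3 min 6 s.
Timecode: 00:03:06:19.

00:03:06:19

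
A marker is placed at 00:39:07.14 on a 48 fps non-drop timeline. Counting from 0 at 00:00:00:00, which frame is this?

Total seconds to the label: (0 × 3600 + 39 × 60 + 7) = 2347.
Frame index = 2347 × 48 + 14 = 112670.

112670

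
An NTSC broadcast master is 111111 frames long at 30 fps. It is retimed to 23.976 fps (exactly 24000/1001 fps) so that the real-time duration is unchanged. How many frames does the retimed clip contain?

Target frames = source frames × (target rate / source rate) = 111111 × (24000/1001)/(30) = 111111 × 800/1001 = 88800.

88800 frames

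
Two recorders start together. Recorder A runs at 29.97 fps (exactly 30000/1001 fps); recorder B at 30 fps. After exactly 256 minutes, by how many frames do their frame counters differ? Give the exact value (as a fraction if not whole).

256 min = 15360 s.
A emits 30000/1001 × 15360 = 460800000/1001 frames; B emits 30 × 15360 = 460800.
Difference = 460800/1001 frames (≈ 460.3397); B is ahead of A.

460800/1001 frames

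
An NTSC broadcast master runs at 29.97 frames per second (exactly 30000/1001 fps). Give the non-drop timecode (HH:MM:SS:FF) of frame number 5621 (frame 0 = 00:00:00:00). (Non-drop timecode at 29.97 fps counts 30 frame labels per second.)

00:03:07:11

5621 ÷ 30 = 187 full seconds, remainder 11 frames.
187 s = 0 h 3 min 7 s.
Timecode: 00:03:07:11.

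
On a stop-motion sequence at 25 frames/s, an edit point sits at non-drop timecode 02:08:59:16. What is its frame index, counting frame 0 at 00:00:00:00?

Total seconds to the label: (2 × 3600 + 8 × 60 + 59) = 7739.
Frame index = 7739 × 25 + 16 = 193491.

193491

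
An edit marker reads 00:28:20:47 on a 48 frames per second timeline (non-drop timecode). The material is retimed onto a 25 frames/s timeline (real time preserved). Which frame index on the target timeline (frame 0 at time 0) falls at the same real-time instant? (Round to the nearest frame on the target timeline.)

Source frame index: (0×3600 + 28×60 + 20) × 48 + 47 = 81647.
Real time: 81647 / (48) = 81647/48 s.
Target frame: (81647/48) × (25) = 2041175/48 ≈ 42524.479 → 42524.

frame 42524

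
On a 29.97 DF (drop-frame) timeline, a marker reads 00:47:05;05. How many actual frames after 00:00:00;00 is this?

Complete 10-minute blocks: 4, each 17982 frames → 71928.
Remaining 7 whole minutes in the current block: 1800 + 6 × 1798 = 12588 frames.
Within the current minute: 5 × 30 + 5 − 2 = 153 (labels ;00/;01 skipped at this minute). Total = 71928 + 12588 + 153 = 84669.

84669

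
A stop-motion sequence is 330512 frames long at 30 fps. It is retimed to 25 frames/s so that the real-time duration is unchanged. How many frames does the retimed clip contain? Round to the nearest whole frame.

Frames at target rate = 330512 × (25) / (30) = 826280/3 ≈ 275426.667.
Nearest whole frame: 275427.

275427 frames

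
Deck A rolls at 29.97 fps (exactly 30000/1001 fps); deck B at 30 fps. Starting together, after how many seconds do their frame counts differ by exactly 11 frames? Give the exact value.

The gap grows by |30 − 30000/1001| = 30/1001 frames per second.
Time for a 11-frame gap: 11 ÷ (30/1001) = 11011/30 s.

11011/30 seconds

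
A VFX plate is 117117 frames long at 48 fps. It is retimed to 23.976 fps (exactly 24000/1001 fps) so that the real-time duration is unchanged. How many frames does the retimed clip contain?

58500 frames

Target frames = source frames × (target rate / source rate) = 117117 × (24000/1001)/(48) = 117117 × 500/1001 = 58500.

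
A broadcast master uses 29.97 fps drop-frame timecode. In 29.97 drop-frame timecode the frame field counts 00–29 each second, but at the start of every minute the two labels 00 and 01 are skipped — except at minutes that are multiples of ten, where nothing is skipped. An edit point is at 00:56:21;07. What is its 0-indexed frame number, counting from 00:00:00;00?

As if non-drop at 30 labels/s: (0 × 3600 + 56 × 60 + 21) × 30 + 7 = 101437.
Minute boundaries passed: 56; those not divisible by 10: 56 − 5 = 51; dropped labels = 2 × 51 = 102.
Actual frame index = 101437 − 102 = 101335.

101335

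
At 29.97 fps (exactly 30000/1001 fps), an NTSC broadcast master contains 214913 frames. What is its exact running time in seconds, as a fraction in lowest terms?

215127913/30000 seconds

Running time = 214913 ÷ (30000/1001) = 214913 × 1001/30000 = 215127913/30000 s.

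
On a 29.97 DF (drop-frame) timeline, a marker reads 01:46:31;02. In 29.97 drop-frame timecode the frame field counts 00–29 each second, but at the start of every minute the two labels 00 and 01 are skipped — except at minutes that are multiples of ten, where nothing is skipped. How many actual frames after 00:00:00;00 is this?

191540

Complete 10-minute blocks: 10, each 17982 frames → 179820.
Remaining 6 whole minutes in the current block: 1800 + 5 × 1798 = 10790 frames.
Within the current minute: 31 × 30 + 2 − 2 = 930 (labels ;00/;01 skipped at this minute). Total = 179820 + 10790 + 930 = 191540.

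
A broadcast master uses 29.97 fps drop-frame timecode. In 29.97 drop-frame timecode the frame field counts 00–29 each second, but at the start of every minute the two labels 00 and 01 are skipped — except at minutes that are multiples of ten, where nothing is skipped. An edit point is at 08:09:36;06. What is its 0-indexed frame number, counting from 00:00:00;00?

880404

Complete 10-minute blocks: 48, each 17982 frames → 863136.
Remaining 9 whole minutes in the current block: 1800 + 8 × 1798 = 16184 frames.
Within the current minute: 36 × 30 + 6 − 2 = 1084 (labels ;00/;01 skipped at this minute). Total = 863136 + 16184 + 1084 = 880404.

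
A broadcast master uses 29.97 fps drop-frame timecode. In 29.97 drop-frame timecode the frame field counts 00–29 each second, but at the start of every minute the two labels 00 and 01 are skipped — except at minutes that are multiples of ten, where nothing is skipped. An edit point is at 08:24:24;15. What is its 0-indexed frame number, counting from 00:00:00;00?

907027

Complete 10-minute blocks: 50, each 17982 frames → 899100.
Remaining 4 whole minutes in the current block: 1800 + 3 × 1798 = 7194 frames.
Within the current minute: 24 × 30 + 15 − 2 = 733 (labels ;00/;01 skipped at this minute). Total = 899100 + 7194 + 733 = 907027.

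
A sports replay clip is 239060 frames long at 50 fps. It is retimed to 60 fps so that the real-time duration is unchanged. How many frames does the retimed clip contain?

286872 frames

Target frames = source frames × (target rate / source rate) = 239060 × (60)/(50) = 239060 × 6/5 = 286872.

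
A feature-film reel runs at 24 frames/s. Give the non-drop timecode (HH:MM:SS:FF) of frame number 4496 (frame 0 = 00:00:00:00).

00:03:07:08

4496 ÷ 24 = 187 full seconds, remainder 8 frames.
187 s = 0 h 3 min 7 s.
Timecode: 00:03:07:08.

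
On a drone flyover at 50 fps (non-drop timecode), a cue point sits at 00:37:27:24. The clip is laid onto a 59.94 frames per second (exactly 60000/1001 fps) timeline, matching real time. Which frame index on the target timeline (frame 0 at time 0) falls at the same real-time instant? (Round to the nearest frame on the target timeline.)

frame 134714

Source frame index: (0×3600 + 37×60 + 27) × 50 + 24 = 112374.
Real time: 112374 / (50) = 56187/25 s.
Target frame: (56187/25) × (60000/1001) = 134848800/1001 ≈ 134714.086 → 134714.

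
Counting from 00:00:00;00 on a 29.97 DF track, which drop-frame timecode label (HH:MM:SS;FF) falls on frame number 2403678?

Ten DF minutes hold 17982 frames, so frame 2403678 lies in block 133 (frames 2391606–2409587) with 12072 frames into that block.
The block's first minute is 1800 frames and the rest 1798 each; 12072 frames reaches minute 6, so 133 × 18 + 6 × 2 = 2406 labels have been skipped so far.
Adding those back, label number 2403678 + 2406 = 2406084 at 30 labels/s is 80202 s + 24 f = 22 h 16 min 42 s frame 24, i.e. 22:16:42;24.

22:16:42;24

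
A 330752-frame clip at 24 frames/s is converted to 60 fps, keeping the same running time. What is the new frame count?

826880 frames

Frames at target rate = 330752 × (60) / (24) = 826880.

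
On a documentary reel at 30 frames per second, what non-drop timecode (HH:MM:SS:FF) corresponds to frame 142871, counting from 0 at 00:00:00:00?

01:19:22:11

142871 ÷ 30 = 4762 full seconds, remainder 11 frames.
4762 s = 1 h 19 min 22 s.
Timecode: 01:19:22:11.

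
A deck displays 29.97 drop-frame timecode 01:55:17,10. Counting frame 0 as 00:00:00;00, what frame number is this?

Complete 10-minute blocks: 11, each 17982 frames → 197802.
Remaining 5 whole minutes in the current block: 1800 + 4 × 1798 = 8992 frames.
Within the current minute: 17 × 30 + 10 − 2 = 518 (labels ;00/;01 skipped at this minute). Total = 197802 + 8992 + 518 = 207312.

207312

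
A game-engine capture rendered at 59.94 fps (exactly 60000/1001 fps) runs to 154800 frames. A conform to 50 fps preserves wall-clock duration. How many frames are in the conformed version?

129129 frames

Target frames = source frames × (target rate / source rate) = 154800 × (50)/(60000/1001) = 154800 × 1001/1200 = 129129.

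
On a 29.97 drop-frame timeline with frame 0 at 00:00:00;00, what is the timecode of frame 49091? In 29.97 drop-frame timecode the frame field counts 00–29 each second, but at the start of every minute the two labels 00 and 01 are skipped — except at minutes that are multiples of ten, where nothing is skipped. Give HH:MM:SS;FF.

Ten DF minutes hold 17982 frames, so frame 49091 lies in block 2 (frames 35964–53945) with 13127 frames into that block.
The block's first minute is 1800 frames and the rest 1798 each; 13127 frames reaches minute 7, so 2 × 18 + 7 × 2 = 50 labels have been skipped so far.
Adding those back, label number 49091 + 50 = 49141 at 30 labels/s is 1638 s + 1 f = 0 h 27 min 18 s frame 1, i.e. 00:27:18;01.

00:27:18;01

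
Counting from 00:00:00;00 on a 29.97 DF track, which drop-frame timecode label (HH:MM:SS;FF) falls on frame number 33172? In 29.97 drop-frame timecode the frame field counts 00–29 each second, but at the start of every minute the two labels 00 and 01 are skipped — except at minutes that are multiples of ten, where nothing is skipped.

00:18:26;26

Each 10-minute DF block holds 10 × 60 × 30 − 9 × 2 = 17982 frames. 33172 ÷ 17982 → 1 full block, remainder 15190.
Within the partial block the first minute is 1800 frames and each further minute 1798, so 8 further minute boundaries passed. Total skipped labels = 18 × 1 + 2 × 8 = 34.
Non-drop label index = 33172 + 34 = 33206; at 30 labels/s that is 00:18:26:26, i.e. DF 00:18:26;26.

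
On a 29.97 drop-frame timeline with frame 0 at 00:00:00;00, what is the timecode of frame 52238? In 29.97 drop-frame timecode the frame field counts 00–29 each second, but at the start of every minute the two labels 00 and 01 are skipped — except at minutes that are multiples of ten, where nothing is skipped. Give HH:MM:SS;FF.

00:29:03;02

Each 10-minute DF block holds 10 × 60 × 30 − 9 × 2 = 17982 frames. 52238 ÷ 17982 → 2 full blocks, remainder 16274.
Within the partial block the first minute is 1800 frames and each further minute 1798, so 9 further minute boundaries passed. Total skipped labels = 18 × 2 + 2 × 9 = 54.
Non-drop label index = 52238 + 54 = 52292; at 30 labels/s that is 00:29:03:02, i.e. DF 00:29:03;02.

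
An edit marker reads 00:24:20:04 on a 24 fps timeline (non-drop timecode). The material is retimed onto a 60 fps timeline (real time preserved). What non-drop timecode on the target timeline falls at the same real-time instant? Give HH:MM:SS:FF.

Source frame index: (0×3600 + 24×60 + 20) × 24 + 4 = 35044.
Real time: 35044 / (24) = 8761/6 s.
Target frame: (8761/6) × (60) = 87610.
At 60 labels/s: frame 87610 → 00:24:20:10.

00:24:20:10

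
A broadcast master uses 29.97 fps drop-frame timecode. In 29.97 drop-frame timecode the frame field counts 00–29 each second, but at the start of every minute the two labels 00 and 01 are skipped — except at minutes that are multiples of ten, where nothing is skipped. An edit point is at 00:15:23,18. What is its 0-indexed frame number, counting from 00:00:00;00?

As if non-drop at 30 labels/s: (0 × 3600 + 15 × 60 + 23) × 30 + 18 = 27708.
Minute boundaries passed: 15; those not divisible by 10: 15 − 1 = 14; dropped labels = 2 × 14 = 28.
Actual frame index = 27708 − 28 = 27680.

27680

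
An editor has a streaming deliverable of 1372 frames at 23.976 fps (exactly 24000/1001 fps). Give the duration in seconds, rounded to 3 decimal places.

Running time = 1372 × 1001/24000 = 343343/6000 s ≈ 57.224 s.

57.224 seconds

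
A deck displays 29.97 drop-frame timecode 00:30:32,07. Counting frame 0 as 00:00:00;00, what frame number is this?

54913

As if non-drop at 30 labels/s: (0 × 3600 + 30 × 60 + 32) × 30 + 7 = 54967.
Minute boundaries passed: 30; those not divisible by 10: 30 − 3 = 27; dropped labels = 2 × 27 = 54.
Actual frame index = 54967 − 54 = 54913.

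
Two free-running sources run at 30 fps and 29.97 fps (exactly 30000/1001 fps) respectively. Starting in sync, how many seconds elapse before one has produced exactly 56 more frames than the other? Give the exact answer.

The gap grows by |30000/1001 − 30| = 30/1001 frames per second.
Time for a 56-frame gap: 56 ÷ (30/1001) = 28028/15 s.

28028/15 seconds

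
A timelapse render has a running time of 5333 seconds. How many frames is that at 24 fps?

127992 frames

Frames = 5333 × 24 = 127992.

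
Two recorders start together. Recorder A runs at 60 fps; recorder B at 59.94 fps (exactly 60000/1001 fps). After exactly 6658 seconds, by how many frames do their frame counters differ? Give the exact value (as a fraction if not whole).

399480/1001 frames

A emits 60 × 6658 = 399480 frames; B emits 60000/1001 × 6658 = 399480000/1001.
Difference = 399480/1001 frames (≈ 399.0809); B is behind A.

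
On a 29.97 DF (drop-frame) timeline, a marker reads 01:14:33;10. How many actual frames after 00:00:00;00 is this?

Complete 10-minute blocks: 7, each 17982 frames → 125874.
Remaining 4 whole minutes in the current block: 1800 + 3 × 1798 = 7194 frames.
Within the current minute: 33 × 30 + 10 − 2 = 998 (labels ;00/;01 skipped at this minute). Total = 125874 + 7194 + 998 = 134066.

134066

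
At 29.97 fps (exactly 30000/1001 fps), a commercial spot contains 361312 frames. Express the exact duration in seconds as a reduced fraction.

22604582/1875 seconds

Running time = 361312 ÷ (30000/1001) = 361312 × 1001/30000 = 22604582/1875 s.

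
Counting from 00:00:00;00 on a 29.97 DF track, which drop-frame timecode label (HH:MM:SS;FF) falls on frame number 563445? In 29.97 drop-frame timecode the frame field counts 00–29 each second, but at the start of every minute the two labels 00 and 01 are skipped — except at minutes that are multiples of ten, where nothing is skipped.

05:13:20;09

Each 10-minute DF block holds 10 × 60 × 30 − 9 × 2 = 17982 frames. 563445 ÷ 17982 → 31 full blocks, remainder 6003.
Within the partial block the first minute is 1800 frames and each further minute 1798, so 3 further minute boundaries passed. Total skipped labels = 18 × 31 + 2 × 3 = 564.
Non-drop label index = 563445 + 564 = 564009; at 30 labels/s that is 05:13:20:09, i.e. DF 05:13:20;09.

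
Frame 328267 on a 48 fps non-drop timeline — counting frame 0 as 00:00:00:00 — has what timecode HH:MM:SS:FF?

01:53:58:43

328267 ÷ 48 = 6838 full seconds, remainder 43 frames.
6838 s = 1 h 53 min 58 s.
Timecode: 01:53:58:43.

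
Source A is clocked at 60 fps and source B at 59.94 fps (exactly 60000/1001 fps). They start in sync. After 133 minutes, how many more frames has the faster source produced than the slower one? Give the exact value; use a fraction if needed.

68400/143 frames

133 min = 7980 s.
A emits 60 × 7980 = 478800 frames; B emits 60000/1001 × 7980 = 68400000/143.
Difference = 68400/143 frames (≈ 478.3217); B is behind A.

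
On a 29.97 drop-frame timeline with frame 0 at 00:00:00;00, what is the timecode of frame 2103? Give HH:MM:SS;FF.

Ten DF minutes hold 17982 frames, so frame 2103 lies in block 0 (frames 0–17981) with 2103 frames into that block.
The block's first minute is 1800 frames and the rest 1798 each; 2103 frames reaches minute 1, so 0 × 18 + 1 × 2 = 2 labels have been skipped so far.
Adding those back, label number 2103 + 2 = 2105 at 30 labels/s is 70 s + 5 f = 0 h 1 min 10 s frame 5, i.e. 00:01:10;05.

00:01:10;05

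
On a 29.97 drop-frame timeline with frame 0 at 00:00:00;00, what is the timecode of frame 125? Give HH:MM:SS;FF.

00:00:04;05

Each 10-minute DF block holds 10 × 60 × 30 − 9 × 2 = 17982 frames. 125 ÷ 17982 → 0 full blocks, remainder 125.
Within the partial block the first minute is 1800 frames and each further minute 1798, so 0 further minute boundaries passed. Total skipped labels = 18 × 0 + 2 × 0 = 0.
Non-drop label index = 125 + 0 = 125; at 30 labels/s that is 00:00:04:05, i.e. DF 00:00:04;05.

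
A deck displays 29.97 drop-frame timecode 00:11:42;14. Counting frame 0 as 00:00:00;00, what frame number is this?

Complete 10-minute blocks: 1, each 17982 frames → 17982.
Remaining 1 whole minute in the current block: 1800 + 0 × 1798 = 1800 frames.
Within the current minute: 42 × 30 + 14 − 2 = 1272 (labels ;00/;01 skipped at this minute). Total = 17982 + 1800 + 1272 = 21054.

21054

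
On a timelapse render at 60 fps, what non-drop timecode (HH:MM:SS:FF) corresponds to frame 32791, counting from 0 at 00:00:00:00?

00:09:06:31

32791 ÷ 60 = 546 full seconds, remainder 31 frames.
546 s = 0 h 9 min 6 s.
Timecode: 00:09:06:31.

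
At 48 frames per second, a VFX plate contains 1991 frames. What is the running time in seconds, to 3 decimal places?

Running time = 1991 × 1/48 = 1991/48 s ≈ 41.479 s.

41.479 seconds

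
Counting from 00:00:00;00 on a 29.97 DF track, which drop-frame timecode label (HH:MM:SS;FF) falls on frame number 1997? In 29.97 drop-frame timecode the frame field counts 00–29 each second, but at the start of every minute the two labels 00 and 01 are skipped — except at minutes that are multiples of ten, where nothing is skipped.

00:01:06;19

Ten DF minutes hold 17982 frames, so frame 1997 lies in block 0 (frames 0–17981) with 1997 frames into that block.
The block's first minute is 1800 frames and the rest 1798 each; 1997 frames reaches minute 1, so 0 × 18 + 1 × 2 = 2 labels have been skipped so far.
Adding those back, label number 1997 + 2 = 1999 at 30 labels/s is 66 s + 19 f = 0 h 1 min 6 s frame 19, i.e. 00:01:06;19.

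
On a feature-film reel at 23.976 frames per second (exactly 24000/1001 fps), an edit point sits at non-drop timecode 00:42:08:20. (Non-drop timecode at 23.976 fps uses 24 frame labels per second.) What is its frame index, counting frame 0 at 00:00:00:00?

60692

Total seconds to the label: (0 × 3600 + 42 × 60 + 8) = 2528.
Frame index = 2528 × 24 + 20 = 60692.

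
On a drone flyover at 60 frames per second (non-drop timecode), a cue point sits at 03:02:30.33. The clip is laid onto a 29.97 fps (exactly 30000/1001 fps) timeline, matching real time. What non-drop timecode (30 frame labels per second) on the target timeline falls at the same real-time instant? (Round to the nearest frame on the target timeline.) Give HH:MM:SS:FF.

Source frame index: (3×3600 + 2×60 + 30) × 60 + 33 = 657033.
Real time: 657033 / (60) = 219011/20 s.
Target frame: (219011/20) × (30000/1001) = 25270500/77 ≈ 328188.312 → 328188.
At 30 labels/s: frame 328188 → 03:02:19:18.

03:02:19:18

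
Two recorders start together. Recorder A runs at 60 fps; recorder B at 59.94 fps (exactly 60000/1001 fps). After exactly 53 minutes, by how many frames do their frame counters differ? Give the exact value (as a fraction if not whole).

190800/1001 frames

53 min = 3180 s.
A emits 60 × 3180 = 190800 frames; B emits 60000/1001 × 3180 = 190800000/1001.
Difference = 190800/1001 frames (≈ 190.6094); B is behind A.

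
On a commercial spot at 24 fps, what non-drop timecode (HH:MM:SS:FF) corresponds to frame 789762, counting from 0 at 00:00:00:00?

789762 ÷ 24 = 32906 full seconds, remainder 18 frames.
32906 s = 9 h 8 min 26 s.
Timecode: 09:08:26:18.

09:08:26:18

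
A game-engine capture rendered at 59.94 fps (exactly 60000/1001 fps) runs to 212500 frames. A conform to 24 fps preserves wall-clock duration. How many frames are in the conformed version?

Target frames = source frames × (target rate / source rate) = 212500 × (24)/(60000/1001) = 212500 × 1001/2500 = 85085.

85085 frames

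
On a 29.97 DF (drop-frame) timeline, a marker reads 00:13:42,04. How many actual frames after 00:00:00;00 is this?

As if non-drop at 30 labels/s: (0 × 3600 + 13 × 60 + 42) × 30 + 4 = 24664.
Minute boundaries passed: 13; those not divisible by 10: 13 − 1 = 12; dropped labels = 2 × 12 = 24.
Actual frame index = 24664 − 24 = 24640.

24640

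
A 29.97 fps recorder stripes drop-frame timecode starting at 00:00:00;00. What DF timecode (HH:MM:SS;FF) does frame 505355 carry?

04:41:02;01

Ten DF minutes hold 17982 frames, so frame 505355 lies in block 28 (frames 503496–521477) with 1859 frames into that block.
The block's first minute is 1800 frames and the rest 1798 each; 1859 frames reaches minute 1, so 28 × 18 + 1 × 2 = 506 labels have been skipped so far.
Adding those back, label number 505355 + 506 = 505861 at 30 labels/s is 16862 s + 1 f = 4 h 41 min 2 s frame 1, i.e. 04:41:02;01.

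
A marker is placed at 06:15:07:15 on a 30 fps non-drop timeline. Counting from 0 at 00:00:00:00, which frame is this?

Total seconds to the label: (6 × 3600 + 15 × 60 + 7) = 22507.
Frame index = 22507 × 30 + 15 = 675225.

675225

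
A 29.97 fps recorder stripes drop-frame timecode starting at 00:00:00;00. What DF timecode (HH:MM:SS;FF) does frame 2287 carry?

00:01:16;09

Each 10-minute DF block holds 10 × 60 × 30 − 9 × 2 = 17982 frames. 2287 ÷ 17982 → 0 full blocks, remainder 2287.
Within the partial block the first minute is 1800 frames and each further minute 1798, so 1 further minute boundary passed. Total skipped labels = 18 × 0 + 2 × 1 = 2.
Non-drop label index = 2287 + 2 = 2289; at 30 labels/s that is 00:01:16:09, i.e. DF 00:01:16;09.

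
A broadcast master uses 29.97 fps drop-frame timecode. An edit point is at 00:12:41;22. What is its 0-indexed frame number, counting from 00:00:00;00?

Complete 10-minute blocks: 1, each 17982 frames → 17982.
Remaining 2 whole minutes in the current block: 1800 + 1 × 1798 = 3598 frames.
Within the current minute: 41 × 30 + 22 − 2 = 1250 (labels ;00/;01 skipped at this minute). Total = 17982 + 3598 + 1250 = 22830.

22830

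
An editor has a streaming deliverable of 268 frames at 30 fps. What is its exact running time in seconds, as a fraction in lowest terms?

134/15 seconds

Running time = 268 ÷ (30) = 268 × 1/30 = 134/15 s.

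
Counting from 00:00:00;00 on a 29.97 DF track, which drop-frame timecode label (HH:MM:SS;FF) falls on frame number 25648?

00:14:15;24

Ten DF minutes hold 17982 frames, so frame 25648 lies in block 1 (frames 17982–35963) with 7666 frames into that block.
The block's first minute is 1800 frames and the rest 1798 each; 7666 frames reaches minute 4, so 1 × 18 + 4 × 2 = 26 labels have been skipped so far.
Adding those back, label number 25648 + 26 = 25674 at 30 labels/s is 855 s + 24 f = 0 h 14 min 15 s frame 24, i.e. 00:14:15;24.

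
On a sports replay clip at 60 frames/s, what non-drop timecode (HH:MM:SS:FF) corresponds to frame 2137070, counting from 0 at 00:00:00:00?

09:53:37:50

2137070 ÷ 60 = 35617 full seconds, remainder 50 frames.
35617 s = 9 h 53 min 37 s.
Timecode: 09:53:37:50.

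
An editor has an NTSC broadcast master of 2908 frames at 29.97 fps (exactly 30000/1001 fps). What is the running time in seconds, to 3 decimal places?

Running time = 2908 × 1001/30000 = 727727/7500 s ≈ 97.030 s.

97.030 seconds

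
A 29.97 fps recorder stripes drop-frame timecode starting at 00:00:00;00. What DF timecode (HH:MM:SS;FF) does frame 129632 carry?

Ten DF minutes hold 17982 frames, so frame 129632 lies in block 7 (frames 125874–143855) with 3758 frames into that block.
The block's first minute is 1800 frames and the rest 1798 each; 3758 frames reaches minute 2, so 7 × 18 + 2 × 2 = 130 labels have been skipped so far.
Adding those back, label number 129632 + 130 = 129762 at 30 labels/s is 4325 s + 12 f = 1 h 12 min 5 s frame 12, i.e. 01:12:05;12.

01:12:05;12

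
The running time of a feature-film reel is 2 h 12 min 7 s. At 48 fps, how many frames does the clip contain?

380496 frames

2 h 12 min 7 s = 7927 s.
Frames = 7927 × 48 = 380496.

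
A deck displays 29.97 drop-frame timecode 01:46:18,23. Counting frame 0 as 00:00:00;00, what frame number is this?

191171

Complete 10-minute blocks: 10, each 17982 frames → 179820.
Remaining 6 whole minutes in the current block: 1800 + 5 × 1798 = 10790 frames.
Within the current minute: 18 × 30 + 23 − 2 = 561 (labels ;00/;01 skipped at this minute). Total = 179820 + 10790 + 561 = 191171.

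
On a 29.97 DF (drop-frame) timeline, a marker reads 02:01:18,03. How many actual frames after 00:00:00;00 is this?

Complete 10-minute blocks: 12, each 17982 frames → 215784.
Remaining 1 whole minute in the current block: 1800 + 0 × 1798 = 1800 frames.
Within the current minute: 18 × 30 + 3 − 2 = 541 (labels ;00/;01 skipped at this minute). Total = 215784 + 1800 + 541 = 218125.

218125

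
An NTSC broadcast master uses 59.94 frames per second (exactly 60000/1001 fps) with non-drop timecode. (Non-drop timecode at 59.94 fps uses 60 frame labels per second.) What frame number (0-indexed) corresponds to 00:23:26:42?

Total seconds to the label: (0 × 3600 + 23 × 60 + 26) = 1406.
Frame index = 1406 × 60 + 42 = 84402.

84402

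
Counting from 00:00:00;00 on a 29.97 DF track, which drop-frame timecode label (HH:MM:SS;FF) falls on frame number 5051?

00:02:48;15

Each 10-minute DF block holds 10 × 60 × 30 − 9 × 2 = 17982 frames. 5051 ÷ 17982 → 0 full blocks, remainder 5051.
Within the partial block the first minute is 1800 frames and each further minute 1798, so 2 further minute boundaries passed. Total skipped labels = 18 × 0 + 2 × 2 = 4.
Non-drop label index = 5051 + 4 = 5055; at 30 labels/s that is 00:02:48:15, i.e. DF 00:02:48;15.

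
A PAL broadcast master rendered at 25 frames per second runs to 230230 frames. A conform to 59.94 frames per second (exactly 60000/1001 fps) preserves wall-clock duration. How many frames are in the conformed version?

552000 frames

Target frames = source frames × (target rate / source rate) = 230230 × (60000/1001)/(25) = 230230 × 2400/1001 = 552000.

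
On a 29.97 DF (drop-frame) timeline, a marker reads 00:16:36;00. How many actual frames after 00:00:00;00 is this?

Complete 10-minute blocks: 1, each 17982 frames → 17982.
Remaining 6 whole minutes in the current block: 1800 + 5 × 1798 = 10790 frames.
Within the current minute: 36 × 30 + 0 − 2 = 1078 (labels ;00/;01 skipped at this minute). Total = 17982 + 10790 + 1078 = 29850.

29850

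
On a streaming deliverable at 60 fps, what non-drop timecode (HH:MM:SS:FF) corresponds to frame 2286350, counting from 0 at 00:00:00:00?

2286350 ÷ 60 = 38105 full seconds, remainder 50 frames.
38105 s = 10 h 35 min 5 s.
Timecode: 10:35:05:50.

10:35:05:50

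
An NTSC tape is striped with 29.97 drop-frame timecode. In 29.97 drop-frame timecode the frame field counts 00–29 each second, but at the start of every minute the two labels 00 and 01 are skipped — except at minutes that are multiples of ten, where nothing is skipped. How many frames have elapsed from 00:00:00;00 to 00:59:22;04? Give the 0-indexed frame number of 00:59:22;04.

As if non-drop at 30 labels/s: (0 × 3600 + 59 × 60 + 22) × 30 + 4 = 106864.
Minute boundaries passed: 59; those not divisible by 10: 59 − 5 = 54; dropped labels = 2 × 54 = 108.
Actual frame index = 106864 − 108 = 106756.

106756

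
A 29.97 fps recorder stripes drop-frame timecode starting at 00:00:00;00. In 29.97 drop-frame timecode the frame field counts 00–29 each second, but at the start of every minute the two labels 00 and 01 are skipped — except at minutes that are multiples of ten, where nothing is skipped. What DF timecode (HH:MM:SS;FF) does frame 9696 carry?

Each 10-minute DF block holds 10 × 60 × 30 − 9 × 2 = 17982 frames. 9696 ÷ 17982 → 0 full blocks, remainder 9696.
Within the partial block the first minute is 1800 frames and each further minute 1798, so 5 further minute boundaries passed. Total skipped labels = 18 × 0 + 2 × 5 = 10.
Non-drop label index = 9696 + 10 = 9706; at 30 labels/s that is 00:05:23:16, i.e. DF 00:05:23;16.

00:05:23;16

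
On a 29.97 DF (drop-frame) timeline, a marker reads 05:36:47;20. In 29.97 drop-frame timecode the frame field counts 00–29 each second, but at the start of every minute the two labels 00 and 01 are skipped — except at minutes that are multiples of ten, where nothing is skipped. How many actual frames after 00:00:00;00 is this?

605624

As if non-drop at 30 labels/s: (5 × 3600 + 36 × 60 + 47) × 30 + 20 = 606230.
Minute boundaries passed: 336; those not divisible by 10: 336 − 33 = 303; dropped labels = 2 × 303 = 606.
Actual frame index = 606230 − 606 = 605624.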